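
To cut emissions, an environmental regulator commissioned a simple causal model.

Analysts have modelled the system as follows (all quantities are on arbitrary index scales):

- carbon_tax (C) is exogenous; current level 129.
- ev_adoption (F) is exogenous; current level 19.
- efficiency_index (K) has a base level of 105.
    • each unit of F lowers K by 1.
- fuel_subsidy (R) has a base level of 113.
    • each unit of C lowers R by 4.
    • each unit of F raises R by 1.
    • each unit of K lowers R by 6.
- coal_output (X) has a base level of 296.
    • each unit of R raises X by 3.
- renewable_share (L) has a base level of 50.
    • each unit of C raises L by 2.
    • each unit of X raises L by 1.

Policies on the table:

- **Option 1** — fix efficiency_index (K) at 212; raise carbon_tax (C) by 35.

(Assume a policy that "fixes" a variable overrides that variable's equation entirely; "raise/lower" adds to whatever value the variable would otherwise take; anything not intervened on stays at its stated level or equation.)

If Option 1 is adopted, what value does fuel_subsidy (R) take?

Option 1 (K := 212, C + 35):
  C = 129 + 35 = 164
  F = 19
  K = 212
  R = 113 − 4·164 + 19 − 6·212 = -1796

-1796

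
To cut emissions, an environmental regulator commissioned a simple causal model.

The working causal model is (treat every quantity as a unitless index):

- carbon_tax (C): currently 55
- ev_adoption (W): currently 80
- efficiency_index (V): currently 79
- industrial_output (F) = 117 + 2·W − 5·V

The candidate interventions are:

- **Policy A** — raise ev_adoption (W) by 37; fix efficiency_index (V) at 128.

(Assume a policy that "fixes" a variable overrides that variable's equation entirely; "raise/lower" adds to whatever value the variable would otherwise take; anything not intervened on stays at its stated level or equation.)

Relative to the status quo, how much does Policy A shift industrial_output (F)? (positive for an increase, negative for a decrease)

-171

Baseline:
  W = 80
  V = 79
  F = 117 + 2·80 − 5·79 = -118
Policy A (W + 37, V := 128):
  W = 80 + 37 = 117
  V = 128
  F = 117 + 2·117 − 5·128 = -289
Change in F: -289 − (-118) = -171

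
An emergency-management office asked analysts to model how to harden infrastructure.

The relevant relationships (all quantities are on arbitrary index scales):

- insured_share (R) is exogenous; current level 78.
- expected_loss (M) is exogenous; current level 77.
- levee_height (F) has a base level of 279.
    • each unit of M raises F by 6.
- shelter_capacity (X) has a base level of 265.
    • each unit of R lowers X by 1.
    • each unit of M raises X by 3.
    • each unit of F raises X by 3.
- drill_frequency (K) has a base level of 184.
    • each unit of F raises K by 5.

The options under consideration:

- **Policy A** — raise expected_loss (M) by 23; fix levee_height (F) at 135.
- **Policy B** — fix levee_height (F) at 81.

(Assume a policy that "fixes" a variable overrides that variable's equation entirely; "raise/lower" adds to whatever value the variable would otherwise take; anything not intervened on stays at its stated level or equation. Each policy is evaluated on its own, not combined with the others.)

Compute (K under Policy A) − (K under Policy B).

270

Policy A (M + 23, F := 135):
  M = 77 + 23 = 100
  F = 135
  K = 184 + 5·135 = 859
Policy B (F := 81):
  M = 77
  F = 81
  K = 184 + 5·81 = 589
K: 859 − 589 = 270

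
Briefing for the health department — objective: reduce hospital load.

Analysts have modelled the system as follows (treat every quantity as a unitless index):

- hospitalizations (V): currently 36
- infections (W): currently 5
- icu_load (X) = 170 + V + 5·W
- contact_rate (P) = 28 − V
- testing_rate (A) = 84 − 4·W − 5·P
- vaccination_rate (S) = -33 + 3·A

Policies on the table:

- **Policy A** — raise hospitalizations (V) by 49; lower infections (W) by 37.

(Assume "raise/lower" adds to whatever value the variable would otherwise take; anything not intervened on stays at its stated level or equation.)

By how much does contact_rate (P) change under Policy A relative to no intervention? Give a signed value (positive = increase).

-49

Baseline:
  V = 36
  P = 28 − 36 = -8
Policy A (V + 49, W − 37):
  V = 36 + 49 = 85
  P = 28 − 85 = -57
Change in P: -57 − (-8) = -49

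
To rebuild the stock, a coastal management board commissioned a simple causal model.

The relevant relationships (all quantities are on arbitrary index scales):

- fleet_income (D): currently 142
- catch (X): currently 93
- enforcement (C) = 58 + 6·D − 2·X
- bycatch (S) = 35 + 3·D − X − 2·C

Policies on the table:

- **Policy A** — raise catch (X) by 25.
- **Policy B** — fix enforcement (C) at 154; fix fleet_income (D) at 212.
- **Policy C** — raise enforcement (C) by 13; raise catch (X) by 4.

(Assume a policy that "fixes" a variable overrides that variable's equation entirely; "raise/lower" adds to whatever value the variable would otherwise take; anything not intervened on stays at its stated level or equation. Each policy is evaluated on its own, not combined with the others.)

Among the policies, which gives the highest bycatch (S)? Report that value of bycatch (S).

270

Policy A (X + 25):
  D = 142
  X = 93 + 25 = 118
  C = 58 + 6·142 − 2·118 = 674
  S = 35 + 3·142 − 118 − 2·674 = -1005
Policy B (C := 154, D := 212):
  D = 212
  X = 93
  C = 154
  S = 35 + 3·212 − 93 − 2·154 = 270
Policy C (C + 13, X + 4):
  D = 142
  X = 93 + 4 = 97
  C = 58 + 6·142 − 2·97 (+13 from intervention) = 729
  S = 35 + 3·142 − 97 − 2·729 = -1094
Comparing — Policy A: S=-1005, Policy B: S=270, Policy C: S=-1094. Highest is 270 (Policy B).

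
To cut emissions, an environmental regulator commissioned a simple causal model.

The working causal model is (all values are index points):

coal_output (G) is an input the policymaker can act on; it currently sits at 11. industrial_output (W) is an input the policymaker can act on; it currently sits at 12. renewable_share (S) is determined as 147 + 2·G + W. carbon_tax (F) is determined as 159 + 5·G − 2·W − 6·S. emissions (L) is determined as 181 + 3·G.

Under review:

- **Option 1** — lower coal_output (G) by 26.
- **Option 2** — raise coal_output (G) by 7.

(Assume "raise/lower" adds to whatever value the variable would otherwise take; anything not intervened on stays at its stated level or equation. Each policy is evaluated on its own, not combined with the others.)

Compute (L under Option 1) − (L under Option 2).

-99

Option 1 (G − 26):
  G = 11 − 26 = -15
  L = 181 + 3·(-15) = 136
Option 2 (G + 7):
  G = 11 + 7 = 18
  L = 181 + 3·18 = 235
L: 136 − 235 = -99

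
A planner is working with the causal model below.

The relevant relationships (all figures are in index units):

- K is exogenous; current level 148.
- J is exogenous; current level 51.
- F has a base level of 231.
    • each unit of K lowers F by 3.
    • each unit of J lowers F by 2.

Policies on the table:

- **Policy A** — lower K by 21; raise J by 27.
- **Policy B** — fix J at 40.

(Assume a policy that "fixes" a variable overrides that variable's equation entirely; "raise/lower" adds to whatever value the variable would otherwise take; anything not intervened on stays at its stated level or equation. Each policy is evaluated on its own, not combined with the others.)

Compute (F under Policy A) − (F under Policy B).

Policy A (K − 21, J + 27):
  K = 148 − 21 = 127
  J = 51 + 27 = 78
  F = 231 − 3·127 − 2·78 = -306
Policy B (J := 40):
  K = 148
  J = 40
  F = 231 − 3·148 − 2·40 = -293
F: -306 − (-293) = -13

-13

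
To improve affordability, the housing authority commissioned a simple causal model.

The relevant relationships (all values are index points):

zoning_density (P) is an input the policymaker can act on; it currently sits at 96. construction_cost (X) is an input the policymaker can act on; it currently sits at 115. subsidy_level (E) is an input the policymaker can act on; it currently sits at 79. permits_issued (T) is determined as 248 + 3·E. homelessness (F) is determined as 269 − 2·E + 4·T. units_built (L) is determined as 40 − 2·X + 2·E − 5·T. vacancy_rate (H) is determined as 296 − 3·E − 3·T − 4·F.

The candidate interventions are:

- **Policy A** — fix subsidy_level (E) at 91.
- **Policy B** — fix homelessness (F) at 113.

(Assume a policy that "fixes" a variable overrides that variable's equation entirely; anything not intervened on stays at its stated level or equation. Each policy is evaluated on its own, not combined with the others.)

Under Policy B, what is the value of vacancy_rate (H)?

Policy B (F := 113):
  E = 79
  T = 248 + 3·79 = 485
  F = 113
  H = 296 − 3·79 − 3·485 − 4·113 = -1848

-1848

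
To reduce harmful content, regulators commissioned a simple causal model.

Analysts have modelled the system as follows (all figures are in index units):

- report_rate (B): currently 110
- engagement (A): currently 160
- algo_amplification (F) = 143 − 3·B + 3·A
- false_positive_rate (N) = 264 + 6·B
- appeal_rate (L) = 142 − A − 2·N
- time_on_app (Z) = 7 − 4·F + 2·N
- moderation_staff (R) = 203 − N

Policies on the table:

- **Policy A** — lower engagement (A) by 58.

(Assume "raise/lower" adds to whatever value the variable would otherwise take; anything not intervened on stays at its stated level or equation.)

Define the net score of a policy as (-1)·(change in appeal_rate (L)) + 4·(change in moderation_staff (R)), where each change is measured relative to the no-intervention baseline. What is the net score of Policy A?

Baseline:
  B = 110
  A = 160
  N = 264 + 6·110 = 924
  L = 142 − 160 − 2·924 = -1866
  R = 203 − 924 = -721
Policy A (A − 58):
  B = 110
  A = 160 − 58 = 102
  N = 264 + 6·110 = 924
  L = 142 − 102 − 2·924 = -1808
  R = 203 − 924 = -721
ΔL = -1808 − (-1866) = 58; ΔR = -721 − (-721) = 0
Score = (-1)·58 + 4·0 = -58

-58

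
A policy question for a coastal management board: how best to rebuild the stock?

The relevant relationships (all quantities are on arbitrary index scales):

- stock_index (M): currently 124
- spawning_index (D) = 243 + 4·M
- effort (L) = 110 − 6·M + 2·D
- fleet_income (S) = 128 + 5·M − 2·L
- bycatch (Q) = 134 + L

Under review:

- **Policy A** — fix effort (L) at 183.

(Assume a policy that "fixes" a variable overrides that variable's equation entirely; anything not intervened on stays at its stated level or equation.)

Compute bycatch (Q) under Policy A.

Policy A (L := 183):
  M = 124
  D = 243 + 4·124 = 739
  L = 183
  Q = 134 + 183 = 317

317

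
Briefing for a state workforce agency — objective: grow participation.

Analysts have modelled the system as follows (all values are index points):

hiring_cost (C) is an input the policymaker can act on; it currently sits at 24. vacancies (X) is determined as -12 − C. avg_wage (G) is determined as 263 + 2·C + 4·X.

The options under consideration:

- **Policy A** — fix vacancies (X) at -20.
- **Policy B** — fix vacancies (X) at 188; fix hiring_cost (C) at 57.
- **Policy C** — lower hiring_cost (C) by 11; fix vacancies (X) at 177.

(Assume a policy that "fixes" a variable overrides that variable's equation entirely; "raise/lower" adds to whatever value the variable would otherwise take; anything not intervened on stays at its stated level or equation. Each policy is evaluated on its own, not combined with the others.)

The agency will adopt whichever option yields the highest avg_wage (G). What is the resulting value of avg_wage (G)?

Policy A (X := -20):
  C = 24
  X = -20
  G = 263 + 2·24 + 4·(-20) = 231
Policy B (X := 188, C := 57):
  C = 57
  X = 188
  G = 263 + 2·57 + 4·188 = 1129
Policy C (C − 11, X := 177):
  C = 24 − 11 = 13
  X = 177
  G = 263 + 2·13 + 4·177 = 997
Comparing — Policy A: G=231, Policy B: G=1129, Policy C: G=997. Highest is 1129 (Policy B).

1129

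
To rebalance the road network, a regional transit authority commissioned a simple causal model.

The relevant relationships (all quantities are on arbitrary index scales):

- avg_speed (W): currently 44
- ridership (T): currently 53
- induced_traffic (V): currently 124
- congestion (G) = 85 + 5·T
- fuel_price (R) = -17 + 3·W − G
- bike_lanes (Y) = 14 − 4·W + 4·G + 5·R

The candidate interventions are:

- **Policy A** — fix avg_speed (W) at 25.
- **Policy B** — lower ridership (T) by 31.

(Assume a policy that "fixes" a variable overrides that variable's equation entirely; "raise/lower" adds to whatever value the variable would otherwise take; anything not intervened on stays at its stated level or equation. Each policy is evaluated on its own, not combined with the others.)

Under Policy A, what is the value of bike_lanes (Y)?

-146

Policy A (W := 25):
  W = 25
  T = 53
  G = 85 + 5·53 = 350
  R = -17 + 3·25 − 350 = -292
  Y = 14 − 4·25 + 4·350 + 5·(-292) = -146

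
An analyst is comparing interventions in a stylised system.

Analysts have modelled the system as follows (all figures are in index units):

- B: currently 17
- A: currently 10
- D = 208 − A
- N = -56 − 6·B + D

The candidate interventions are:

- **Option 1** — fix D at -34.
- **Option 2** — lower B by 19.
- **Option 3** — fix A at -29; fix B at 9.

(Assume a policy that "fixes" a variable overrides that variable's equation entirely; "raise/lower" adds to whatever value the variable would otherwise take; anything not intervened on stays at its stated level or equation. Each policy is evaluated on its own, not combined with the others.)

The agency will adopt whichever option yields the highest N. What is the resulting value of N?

Option 1 (D := -34):
  B = 17
  A = 10
  D = -34
  N = -56 − 6·17 + (-34) = -192
Option 2 (B − 19):
  B = 17 − 19 = -2
  A = 10
  D = 208 − 10 = 198
  N = -56 − 6·(-2) + 198 = 154
Option 3 (A := -29, B := 9):
  B = 9
  A = -29
  D = 208 − (-29) = 237
  N = -56 − 6·9 + 237 = 127
Comparing — Option 1: N=-192, Option 2: N=154, Option 3: N=127. Highest is 154 (Option 2).

154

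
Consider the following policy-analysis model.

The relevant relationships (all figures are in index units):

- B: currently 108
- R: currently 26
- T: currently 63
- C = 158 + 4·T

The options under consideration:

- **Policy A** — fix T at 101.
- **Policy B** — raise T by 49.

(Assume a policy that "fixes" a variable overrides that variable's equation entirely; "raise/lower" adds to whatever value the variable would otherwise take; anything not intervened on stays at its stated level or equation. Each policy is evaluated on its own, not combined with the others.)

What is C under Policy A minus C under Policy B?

Policy A (T := 101):
  T = 101
  C = 158 + 4·101 = 562
Policy B (T + 49):
  T = 63 + 49 = 112
  C = 158 + 4·112 = 606
C: 562 − 606 = -44

-44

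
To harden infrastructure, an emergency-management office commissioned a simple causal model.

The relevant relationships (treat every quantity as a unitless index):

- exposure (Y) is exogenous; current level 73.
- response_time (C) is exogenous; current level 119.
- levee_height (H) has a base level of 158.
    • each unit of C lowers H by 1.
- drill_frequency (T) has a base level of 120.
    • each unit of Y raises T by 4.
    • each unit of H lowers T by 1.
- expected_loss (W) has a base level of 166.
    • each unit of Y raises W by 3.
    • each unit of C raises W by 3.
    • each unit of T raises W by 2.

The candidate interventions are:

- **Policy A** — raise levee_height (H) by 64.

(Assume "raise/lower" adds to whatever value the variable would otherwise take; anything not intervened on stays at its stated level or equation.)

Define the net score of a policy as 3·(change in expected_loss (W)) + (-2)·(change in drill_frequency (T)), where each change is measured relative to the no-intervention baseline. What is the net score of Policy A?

Baseline:
  Y = 73
  C = 119
  H = 158 − 119 = 39
  T = 120 + 4·73 − 39 = 373
  W = 166 + 3·73 + 3·119 + 2·373 = 1488
Policy A (H + 64):
  Y = 73
  C = 119
  H = 158 − 119 (+64 from intervention) = 103
  T = 120 + 4·73 − 103 = 309
  W = 166 + 3·73 + 3·119 + 2·309 = 1360
ΔW = 1360 − 1488 = -128; ΔT = 309 − 373 = -64
Score = 3·(-128) + (-2)·(-64) = -256

-256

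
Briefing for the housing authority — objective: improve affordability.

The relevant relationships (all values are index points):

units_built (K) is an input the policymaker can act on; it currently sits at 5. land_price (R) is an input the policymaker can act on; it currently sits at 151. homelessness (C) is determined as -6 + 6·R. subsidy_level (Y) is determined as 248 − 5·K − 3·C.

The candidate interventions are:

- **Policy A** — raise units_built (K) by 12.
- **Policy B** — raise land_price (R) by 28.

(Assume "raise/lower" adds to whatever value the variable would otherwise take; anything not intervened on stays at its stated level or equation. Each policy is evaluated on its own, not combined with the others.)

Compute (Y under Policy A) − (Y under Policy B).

444

Policy A (K + 12):
  K = 5 + 12 = 17
  R = 151
  C = -6 + 6·151 = 900
  Y = 248 − 5·17 − 3·900 = -2537
Policy B (R + 28):
  K = 5
  R = 151 + 28 = 179
  C = -6 + 6·179 = 1068
  Y = 248 − 5·5 − 3·1068 = -2981
Y: -2537 − (-2981) = 444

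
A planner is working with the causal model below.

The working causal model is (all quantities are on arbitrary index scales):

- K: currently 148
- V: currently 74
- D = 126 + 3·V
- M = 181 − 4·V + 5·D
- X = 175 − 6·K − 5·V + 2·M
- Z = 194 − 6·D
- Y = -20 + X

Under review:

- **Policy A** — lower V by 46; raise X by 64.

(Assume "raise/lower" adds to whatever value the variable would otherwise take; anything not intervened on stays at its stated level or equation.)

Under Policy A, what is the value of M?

1119

Policy A (V − 46, X + 64):
  V = 74 − 46 = 28
  D = 126 + 3·28 = 210
  M = 181 − 4·28 + 5·210 = 1119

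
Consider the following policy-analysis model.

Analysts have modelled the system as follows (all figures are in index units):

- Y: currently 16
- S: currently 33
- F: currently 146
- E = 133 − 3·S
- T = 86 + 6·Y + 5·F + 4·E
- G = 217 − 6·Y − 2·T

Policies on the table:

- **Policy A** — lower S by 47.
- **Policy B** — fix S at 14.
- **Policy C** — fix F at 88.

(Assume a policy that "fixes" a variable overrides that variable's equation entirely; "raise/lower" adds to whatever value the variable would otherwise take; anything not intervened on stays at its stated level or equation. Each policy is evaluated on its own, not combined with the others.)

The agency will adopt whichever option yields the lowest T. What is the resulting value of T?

758

Policy A (S − 47):
  Y = 16
  S = 33 − 47 = -14
  F = 146
  E = 133 − 3·(-14) = 175
  T = 86 + 6·16 + 5·146 + 4·175 = 1612
Policy B (S := 14):
  Y = 16
  S = 14
  F = 146
  E = 133 − 3·14 = 91
  T = 86 + 6·16 + 5·146 + 4·91 = 1276
Policy C (F := 88):
  Y = 16
  S = 33
  F = 88
  E = 133 − 3·33 = 34
  T = 86 + 6·16 + 5·88 + 4·34 = 758
Comparing — Policy A: T=1612, Policy B: T=1276, Policy C: T=758. Lowest is 758 (Policy C).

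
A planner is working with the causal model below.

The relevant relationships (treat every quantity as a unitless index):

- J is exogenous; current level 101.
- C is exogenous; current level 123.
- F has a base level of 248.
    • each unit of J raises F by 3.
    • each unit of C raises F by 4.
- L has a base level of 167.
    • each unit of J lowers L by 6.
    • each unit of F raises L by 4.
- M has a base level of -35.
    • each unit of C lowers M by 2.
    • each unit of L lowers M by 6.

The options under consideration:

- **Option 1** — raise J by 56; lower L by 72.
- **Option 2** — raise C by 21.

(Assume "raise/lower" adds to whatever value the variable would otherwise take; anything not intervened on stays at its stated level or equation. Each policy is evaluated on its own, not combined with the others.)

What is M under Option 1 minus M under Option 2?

474

Option 1 (J + 56, L − 72):
  J = 101 + 56 = 157
  C = 123
  F = 248 + 3·157 + 4·123 = 1211
  L = 167 − 6·157 + 4·1211 (−72 from intervention) = 3997
  M = -35 − 2·123 − 6·3997 = -24263
Option 2 (C + 21):
  J = 101
  C = 123 + 21 = 144
  F = 248 + 3·101 + 4·144 = 1127
  L = 167 − 6·101 + 4·1127 = 4069
  M = -35 − 2·144 − 6·4069 = -24737
M: -24263 − (-24737) = 474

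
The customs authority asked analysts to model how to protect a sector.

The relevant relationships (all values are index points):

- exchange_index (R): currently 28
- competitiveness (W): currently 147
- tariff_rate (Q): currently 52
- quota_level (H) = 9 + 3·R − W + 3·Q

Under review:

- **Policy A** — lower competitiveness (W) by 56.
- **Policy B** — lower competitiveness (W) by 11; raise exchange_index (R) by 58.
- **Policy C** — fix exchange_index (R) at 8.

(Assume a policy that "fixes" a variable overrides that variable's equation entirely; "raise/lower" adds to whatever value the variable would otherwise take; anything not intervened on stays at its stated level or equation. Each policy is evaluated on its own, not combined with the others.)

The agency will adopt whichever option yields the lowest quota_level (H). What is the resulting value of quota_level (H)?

42

Policy A (W − 56):
  R = 28
  W = 147 − 56 = 91
  Q = 52
  H = 9 + 3·28 − 91 + 3·52 = 158
Policy B (W − 11, R + 58):
  R = 28 + 58 = 86
  W = 147 − 11 = 136
  Q = 52
  H = 9 + 3·86 − 136 + 3·52 = 287
Policy C (R := 8):
  R = 8
  W = 147
  Q = 52
  H = 9 + 3·8 − 147 + 3·52 = 42
Comparing — Policy A: H=158, Policy B: H=287, Policy C: H=42. Lowest is 42 (Policy C).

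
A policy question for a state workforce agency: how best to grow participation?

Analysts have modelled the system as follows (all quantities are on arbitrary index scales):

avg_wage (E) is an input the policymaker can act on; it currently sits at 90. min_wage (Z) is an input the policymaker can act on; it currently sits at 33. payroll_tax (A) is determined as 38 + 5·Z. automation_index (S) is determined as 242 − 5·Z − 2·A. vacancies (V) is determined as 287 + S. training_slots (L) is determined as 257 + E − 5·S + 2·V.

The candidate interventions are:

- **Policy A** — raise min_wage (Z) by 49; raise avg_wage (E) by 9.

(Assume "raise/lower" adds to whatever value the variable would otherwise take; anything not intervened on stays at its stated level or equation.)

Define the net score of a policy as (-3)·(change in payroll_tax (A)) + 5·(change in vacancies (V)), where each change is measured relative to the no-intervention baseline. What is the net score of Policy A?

Baseline:
  Z = 33
  A = 38 + 5·33 = 203
  S = 242 − 5·33 − 2·203 = -329
  V = 287 + (-329) = -42
Policy A (Z + 49, E + 9):
  Z = 33 + 49 = 82
  A = 38 + 5·82 = 448
  S = 242 − 5·82 − 2·448 = -1064
  V = 287 + (-1064) = -777
ΔA = 448 − 203 = 245; ΔV = -777 − (-42) = -735
Score = (-3)·245 + 5·(-735) = -4410

-4410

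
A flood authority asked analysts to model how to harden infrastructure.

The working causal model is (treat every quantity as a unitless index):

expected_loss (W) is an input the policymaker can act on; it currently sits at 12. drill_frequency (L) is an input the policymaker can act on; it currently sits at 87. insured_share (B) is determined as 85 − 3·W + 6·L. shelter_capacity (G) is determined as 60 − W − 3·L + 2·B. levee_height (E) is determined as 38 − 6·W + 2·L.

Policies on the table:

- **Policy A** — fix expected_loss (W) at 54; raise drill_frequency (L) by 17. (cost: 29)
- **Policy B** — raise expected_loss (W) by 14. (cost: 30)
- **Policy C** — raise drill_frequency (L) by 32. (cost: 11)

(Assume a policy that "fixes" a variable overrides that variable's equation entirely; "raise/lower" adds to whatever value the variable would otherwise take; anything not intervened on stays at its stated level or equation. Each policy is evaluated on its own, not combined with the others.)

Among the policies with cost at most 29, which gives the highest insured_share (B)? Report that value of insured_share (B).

763

Policy A (W := 54, L + 17):
  W = 54
  L = 87 + 17 = 104
  B = 85 − 3·54 + 6·104 = 547
Policy C (L + 32):
  W = 12
  L = 87 + 32 = 119
  B = 85 − 3·12 + 6·119 = 763
Comparing — Policy A: B=547, Policy C: B=763. Highest is 763 (Policy C).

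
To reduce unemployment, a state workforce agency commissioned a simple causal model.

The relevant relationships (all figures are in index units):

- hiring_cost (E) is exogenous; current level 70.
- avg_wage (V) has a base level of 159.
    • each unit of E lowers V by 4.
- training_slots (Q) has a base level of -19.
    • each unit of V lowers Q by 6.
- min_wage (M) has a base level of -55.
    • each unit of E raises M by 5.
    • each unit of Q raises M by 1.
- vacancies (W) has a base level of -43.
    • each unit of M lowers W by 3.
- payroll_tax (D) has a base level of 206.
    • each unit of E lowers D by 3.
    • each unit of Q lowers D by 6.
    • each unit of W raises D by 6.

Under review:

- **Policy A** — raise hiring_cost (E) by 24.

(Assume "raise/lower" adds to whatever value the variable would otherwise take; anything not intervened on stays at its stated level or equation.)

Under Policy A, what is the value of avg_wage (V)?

-217

Policy A (E + 24):
  E = 70 + 24 = 94
  V = 159 − 4·94 = -217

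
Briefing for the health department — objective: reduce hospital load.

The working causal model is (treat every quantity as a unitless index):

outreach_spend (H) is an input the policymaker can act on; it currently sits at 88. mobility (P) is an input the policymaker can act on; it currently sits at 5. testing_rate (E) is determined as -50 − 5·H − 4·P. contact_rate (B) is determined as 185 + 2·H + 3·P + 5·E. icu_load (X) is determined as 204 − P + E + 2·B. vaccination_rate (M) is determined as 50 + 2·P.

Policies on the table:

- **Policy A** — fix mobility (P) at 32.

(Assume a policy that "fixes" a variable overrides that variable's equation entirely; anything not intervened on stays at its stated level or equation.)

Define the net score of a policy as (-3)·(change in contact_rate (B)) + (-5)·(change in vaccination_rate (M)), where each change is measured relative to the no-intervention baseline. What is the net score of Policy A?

Baseline:
  H = 88
  P = 5
  E = -50 − 5·88 − 4·5 = -510
  B = 185 + 2·88 + 3·5 + 5·(-510) = -2174
  M = 50 + 2·5 = 60
Policy A (P := 32):
  H = 88
  P = 32
  E = -50 − 5·88 − 4·32 = -618
  B = 185 + 2·88 + 3·32 + 5·(-618) = -2633
  M = 50 + 2·32 = 114
ΔB = -2633 − (-2174) = -459; ΔM = 114 − 60 = 54
Score = (-3)·(-459) + (-5)·54 = 1107

1107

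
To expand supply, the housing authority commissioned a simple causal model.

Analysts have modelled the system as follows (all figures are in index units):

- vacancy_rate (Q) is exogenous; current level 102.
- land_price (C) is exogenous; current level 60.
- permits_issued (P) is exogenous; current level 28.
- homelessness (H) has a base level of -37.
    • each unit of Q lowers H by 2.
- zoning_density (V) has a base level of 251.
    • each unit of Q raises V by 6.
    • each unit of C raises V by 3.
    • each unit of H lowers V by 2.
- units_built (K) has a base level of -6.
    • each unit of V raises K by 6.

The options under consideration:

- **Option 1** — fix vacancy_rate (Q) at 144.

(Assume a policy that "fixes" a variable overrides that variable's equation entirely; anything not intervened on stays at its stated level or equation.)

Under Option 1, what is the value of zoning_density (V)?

1945

Option 1 (Q := 144):
  Q = 144
  C = 60
  H = -37 − 2·144 = -325
  V = 251 + 6·144 + 3·60 − 2·(-325) = 1945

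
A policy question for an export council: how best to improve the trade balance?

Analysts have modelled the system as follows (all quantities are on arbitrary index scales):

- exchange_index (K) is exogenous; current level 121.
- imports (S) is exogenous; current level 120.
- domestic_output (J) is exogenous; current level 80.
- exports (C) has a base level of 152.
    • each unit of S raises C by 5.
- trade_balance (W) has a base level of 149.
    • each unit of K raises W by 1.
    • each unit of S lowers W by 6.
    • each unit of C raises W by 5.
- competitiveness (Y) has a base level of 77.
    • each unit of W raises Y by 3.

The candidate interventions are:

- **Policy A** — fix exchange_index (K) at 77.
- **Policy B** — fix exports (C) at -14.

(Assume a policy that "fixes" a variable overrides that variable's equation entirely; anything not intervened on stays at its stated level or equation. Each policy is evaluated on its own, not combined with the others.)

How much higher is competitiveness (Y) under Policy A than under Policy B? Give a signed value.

Policy A (K := 77):
  K = 77
  S = 120
  C = 152 + 5·120 = 752
  W = 149 + 77 − 6·120 + 5·752 = 3266
  Y = 77 + 3·3266 = 9875
Policy B (C := -14):
  K = 121
  S = 120
  C = -14
  W = 149 + 121 − 6·120 + 5·(-14) = -520
  Y = 77 + 3·(-520) = -1483
Y: 9875 − (-1483) = 11358

11358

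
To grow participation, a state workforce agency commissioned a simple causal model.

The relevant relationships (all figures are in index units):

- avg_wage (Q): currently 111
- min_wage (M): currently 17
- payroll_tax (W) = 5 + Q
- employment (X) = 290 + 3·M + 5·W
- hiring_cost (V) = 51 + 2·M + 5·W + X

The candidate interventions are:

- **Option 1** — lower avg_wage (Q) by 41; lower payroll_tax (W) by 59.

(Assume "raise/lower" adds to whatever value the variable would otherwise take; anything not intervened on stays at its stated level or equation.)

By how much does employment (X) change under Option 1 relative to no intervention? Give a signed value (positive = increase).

Baseline:
  Q = 111
  M = 17
  W = 5 + 111 = 116
  X = 290 + 3·17 + 5·116 = 921
Option 1 (Q − 41, W − 59):
  Q = 111 − 41 = 70
  M = 17
  W = 5 + 70 (−59 from intervention) = 16
  X = 290 + 3·17 + 5·16 = 421
Change in X: 421 − 921 = -500

-500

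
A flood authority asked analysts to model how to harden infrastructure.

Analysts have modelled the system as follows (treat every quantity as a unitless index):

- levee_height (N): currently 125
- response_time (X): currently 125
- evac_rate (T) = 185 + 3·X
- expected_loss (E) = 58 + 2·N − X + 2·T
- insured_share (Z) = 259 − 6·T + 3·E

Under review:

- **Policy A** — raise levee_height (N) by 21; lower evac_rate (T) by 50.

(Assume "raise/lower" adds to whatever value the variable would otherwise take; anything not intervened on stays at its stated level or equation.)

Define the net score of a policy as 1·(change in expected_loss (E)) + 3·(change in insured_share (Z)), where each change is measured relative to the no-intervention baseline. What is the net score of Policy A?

320

Baseline:
  N = 125
  X = 125
  T = 185 + 3·125 = 560
  E = 58 + 2·125 − 125 + 2·560 = 1303
  Z = 259 − 6·560 + 3·1303 = 808
Policy A (N + 21, T − 50):
  N = 125 + 21 = 146
  X = 125
  T = 185 + 3·125 (−50 from intervention) = 510
  E = 58 + 2·146 − 125 + 2·510 = 1245
  Z = 259 − 6·510 + 3·1245 = 934
ΔE = 1245 − 1303 = -58; ΔZ = 934 − 808 = 126
Score = 1·(-58) + 3·126 = 320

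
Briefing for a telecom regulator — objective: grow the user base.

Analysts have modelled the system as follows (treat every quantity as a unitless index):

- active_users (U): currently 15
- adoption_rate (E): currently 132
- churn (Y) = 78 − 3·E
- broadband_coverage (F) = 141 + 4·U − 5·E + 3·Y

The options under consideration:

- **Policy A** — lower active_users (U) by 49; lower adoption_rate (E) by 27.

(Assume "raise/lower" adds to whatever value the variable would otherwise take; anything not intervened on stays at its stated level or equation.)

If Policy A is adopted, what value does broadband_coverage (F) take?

-1231

Policy A (U − 49, E − 27):
  U = 15 − 49 = -34
  E = 132 − 27 = 105
  Y = 78 − 3·105 = -237
  F = 141 + 4·(-34) − 5·105 + 3·(-237) = -1231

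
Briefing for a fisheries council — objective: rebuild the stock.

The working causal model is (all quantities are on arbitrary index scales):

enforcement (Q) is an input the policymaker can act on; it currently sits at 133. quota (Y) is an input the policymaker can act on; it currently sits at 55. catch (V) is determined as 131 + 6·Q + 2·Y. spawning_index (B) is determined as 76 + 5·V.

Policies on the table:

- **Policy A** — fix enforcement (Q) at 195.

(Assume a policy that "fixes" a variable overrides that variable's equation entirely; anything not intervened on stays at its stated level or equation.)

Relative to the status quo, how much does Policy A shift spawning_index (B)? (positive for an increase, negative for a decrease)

Baseline:
  Q = 133
  Y = 55
  V = 131 + 6·133 + 2·55 = 1039
  B = 76 + 5·1039 = 5271
Policy A (Q := 195):
  Q = 195
  Y = 55
  V = 131 + 6·195 + 2·55 = 1411
  B = 76 + 5·1411 = 7131
Change in B: 7131 − 5271 = 1860

1860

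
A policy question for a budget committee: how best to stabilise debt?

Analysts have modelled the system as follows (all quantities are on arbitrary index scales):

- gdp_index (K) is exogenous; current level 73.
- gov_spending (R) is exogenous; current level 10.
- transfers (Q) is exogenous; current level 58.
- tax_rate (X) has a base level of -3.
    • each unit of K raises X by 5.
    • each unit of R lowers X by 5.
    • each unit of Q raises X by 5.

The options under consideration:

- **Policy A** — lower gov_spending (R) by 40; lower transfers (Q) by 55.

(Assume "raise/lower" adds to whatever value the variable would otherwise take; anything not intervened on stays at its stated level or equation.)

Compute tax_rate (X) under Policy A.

527

Policy A (R − 40, Q − 55):
  K = 73
  R = 10 − 40 = -30
  Q = 58 − 55 = 3
  X = -3 + 5·73 − 5·(-30) + 5·3 = 527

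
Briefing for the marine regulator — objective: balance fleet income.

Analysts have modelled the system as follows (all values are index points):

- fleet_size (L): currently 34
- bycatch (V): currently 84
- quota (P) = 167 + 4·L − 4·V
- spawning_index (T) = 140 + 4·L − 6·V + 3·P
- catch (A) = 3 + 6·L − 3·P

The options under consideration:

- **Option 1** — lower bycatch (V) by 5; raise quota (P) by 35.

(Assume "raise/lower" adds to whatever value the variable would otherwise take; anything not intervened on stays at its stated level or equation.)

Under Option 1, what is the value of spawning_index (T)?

Option 1 (V − 5, P + 35):
  L = 34
  V = 84 − 5 = 79
  P = 167 + 4·34 − 4·79 (+35 from intervention) = 22
  T = 140 + 4·34 − 6·79 + 3·22 = -132

-132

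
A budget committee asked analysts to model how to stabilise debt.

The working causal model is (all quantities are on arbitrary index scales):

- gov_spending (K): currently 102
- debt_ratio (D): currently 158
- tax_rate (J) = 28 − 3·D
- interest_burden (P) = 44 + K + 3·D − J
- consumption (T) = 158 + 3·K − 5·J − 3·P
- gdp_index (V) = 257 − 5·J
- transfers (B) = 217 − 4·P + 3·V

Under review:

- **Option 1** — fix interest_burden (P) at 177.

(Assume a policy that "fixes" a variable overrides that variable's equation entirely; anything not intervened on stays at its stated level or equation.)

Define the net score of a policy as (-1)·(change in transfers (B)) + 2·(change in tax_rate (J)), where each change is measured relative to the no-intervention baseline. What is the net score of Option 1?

-3556

Baseline:
  K = 102
  D = 158
  J = 28 − 3·158 = -446
  P = 44 + 102 + 3·158 − (-446) = 1066
  V = 257 − 5·(-446) = 2487
  B = 217 − 4·1066 + 3·2487 = 3414
Option 1 (P := 177):
  K = 102
  D = 158
  J = 28 − 3·158 = -446
  P = 177
  V = 257 − 5·(-446) = 2487
  B = 217 − 4·177 + 3·2487 = 6970
ΔB = 6970 − 3414 = 3556; ΔJ = -446 − (-446) = 0
Score = (-1)·3556 + 2·0 = -3556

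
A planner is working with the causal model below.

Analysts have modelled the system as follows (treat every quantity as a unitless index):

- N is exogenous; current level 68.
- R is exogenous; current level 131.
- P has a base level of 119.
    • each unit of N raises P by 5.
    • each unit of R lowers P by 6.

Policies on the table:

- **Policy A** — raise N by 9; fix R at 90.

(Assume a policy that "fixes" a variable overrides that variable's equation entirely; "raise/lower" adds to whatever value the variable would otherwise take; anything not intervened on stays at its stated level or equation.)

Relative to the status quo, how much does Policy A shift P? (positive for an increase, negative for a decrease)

Baseline:
  N = 68
  R = 131
  P = 119 + 5·68 − 6·131 = -327
Policy A (N + 9, R := 90):
  N = 68 + 9 = 77
  R = 90
  P = 119 + 5·77 − 6·90 = -36
Change in P: -36 − (-327) = 291

291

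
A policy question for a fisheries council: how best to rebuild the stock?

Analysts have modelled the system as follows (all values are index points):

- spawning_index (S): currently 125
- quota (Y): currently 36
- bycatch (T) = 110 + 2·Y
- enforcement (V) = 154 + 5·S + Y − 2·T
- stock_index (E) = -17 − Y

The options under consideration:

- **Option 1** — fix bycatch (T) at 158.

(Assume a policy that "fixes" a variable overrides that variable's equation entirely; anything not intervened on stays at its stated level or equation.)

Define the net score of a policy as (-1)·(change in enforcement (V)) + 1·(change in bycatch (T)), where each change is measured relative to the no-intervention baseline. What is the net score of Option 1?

-72

Baseline:
  S = 125
  Y = 36
  T = 110 + 2·36 = 182
  V = 154 + 5·125 + 36 − 2·182 = 451
Option 1 (T := 158):
  S = 125
  Y = 36
  T = 158
  V = 154 + 5·125 + 36 − 2·158 = 499
ΔV = 499 − 451 = 48; ΔT = 158 − 182 = -24
Score = (-1)·48 + 1·(-24) = -72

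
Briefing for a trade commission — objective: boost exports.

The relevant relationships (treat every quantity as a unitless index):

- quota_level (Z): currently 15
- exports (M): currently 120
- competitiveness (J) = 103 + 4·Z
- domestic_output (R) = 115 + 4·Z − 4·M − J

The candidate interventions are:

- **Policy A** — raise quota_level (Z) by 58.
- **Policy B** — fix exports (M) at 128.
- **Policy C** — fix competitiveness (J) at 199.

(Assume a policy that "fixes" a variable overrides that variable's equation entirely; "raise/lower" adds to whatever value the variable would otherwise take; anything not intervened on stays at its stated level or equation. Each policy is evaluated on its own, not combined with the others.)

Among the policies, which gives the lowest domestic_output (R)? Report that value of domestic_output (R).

Policy A (Z + 58):
  Z = 15 + 58 = 73
  M = 120
  J = 103 + 4·73 = 395
  R = 115 + 4·73 − 4·120 − 395 = -468
Policy B (M := 128):
  Z = 15
  M = 128
  J = 103 + 4·15 = 163
  R = 115 + 4·15 − 4·128 − 163 = -500
Policy C (J := 199):
  Z = 15
  M = 120
  J = 199
  R = 115 + 4·15 − 4·120 − 199 = -504
Comparing — Policy A: R=-468, Policy B: R=-500, Policy C: R=-504. Lowest is -504 (Policy C).

-504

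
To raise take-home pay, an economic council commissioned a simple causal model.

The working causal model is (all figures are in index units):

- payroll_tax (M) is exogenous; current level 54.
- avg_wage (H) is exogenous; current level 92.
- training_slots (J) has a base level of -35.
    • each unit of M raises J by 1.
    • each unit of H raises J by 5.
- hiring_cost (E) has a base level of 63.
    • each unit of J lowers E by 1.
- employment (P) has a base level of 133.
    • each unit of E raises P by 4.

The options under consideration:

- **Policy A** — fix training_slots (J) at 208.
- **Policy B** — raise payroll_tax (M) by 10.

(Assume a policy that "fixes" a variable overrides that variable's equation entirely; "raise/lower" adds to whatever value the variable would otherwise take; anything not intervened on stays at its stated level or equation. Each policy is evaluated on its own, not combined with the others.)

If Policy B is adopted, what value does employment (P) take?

Policy B (M + 10):
  M = 54 + 10 = 64
  H = 92
  J = -35 + 64 + 5·92 = 489
  E = 63 − 489 = -426
  P = 133 + 4·(-426) = -1571

-1571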